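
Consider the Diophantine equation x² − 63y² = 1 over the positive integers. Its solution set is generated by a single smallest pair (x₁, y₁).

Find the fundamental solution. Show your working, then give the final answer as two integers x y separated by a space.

[7; 1,14] for √63; ℓ=2 ⇒ convergent index 1
a_0=7:  p_0=7·1+0=7,  q_0=7·0+1=1
a_1=1:  p_1=1·7+1=8,  q_1=1·1+0=1
(x₁, y₁) = (8, 1);  8² − 63·1² = 1 ✓

8 1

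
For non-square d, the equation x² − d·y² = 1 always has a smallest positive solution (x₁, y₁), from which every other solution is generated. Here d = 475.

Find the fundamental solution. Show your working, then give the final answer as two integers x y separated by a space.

57799 2652

d=475: √d = [21; 1,3,1,6,2,6,1,3,1,42] (ℓ=10, even), read p_9/q_9
i=0: a=21 ⇒ p=21, q=1
i=1: a=1 ⇒ p=22, q=1
i=2: a=3 ⇒ p=87, q=4
…
i=4: a=6 ⇒ p=741, q=34
…
i=7: a=1 ⇒ p=11878, q=545
i=8: a=3 ⇒ p=45921, q=2107
i=9: a=1 ⇒ p=57799, q=2652
fundamental: x₁=57799, y₁=2652  (since 3340724401 − 475·7033104 = 1)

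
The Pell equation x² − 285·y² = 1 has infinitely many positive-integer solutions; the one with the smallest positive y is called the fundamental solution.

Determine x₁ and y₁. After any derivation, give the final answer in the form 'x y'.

√285 → a₀=16, period (1,7,2,7,1,32); ℓ=6 even so k=5
a_0=16:  p_0=16·1+0=16,  q_0=16·0+1=1
a_1=1:  p_1=1·16+1=17,  q_1=1·1+0=1
…
a_4=7:  p_4=7·287+135=2144,  q_4=7·17+8=127
a_5=1:  p_5=1·2144+287=2431,  q_5=1·127+17=144
(x₁, y₁) = (2431, 144);  2431² − 285·144² = 1 ✓

2431 144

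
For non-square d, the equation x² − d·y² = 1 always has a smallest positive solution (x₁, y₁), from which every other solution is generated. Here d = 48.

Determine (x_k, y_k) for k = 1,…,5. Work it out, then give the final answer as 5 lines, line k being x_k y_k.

[6; 1,12] for √48; ℓ=2 ⇒ convergent index 1
i=0: a=6 ⇒ p=6, q=1
i=1: a=1 ⇒ p=7, q=1
→ (7, 1).  Check: 7²=49, 48·1²=48, difference 1.
(7+1√48)^2 = 97 + 14√48
(7+1√48)^3 = 1351 + 195√48
(7+1√48)^4 = 18817 + 2716√48
(7+1√48)^5 = 262087 + 37829√48

7 1
97 14
1351 195
18817 2716
262087 37829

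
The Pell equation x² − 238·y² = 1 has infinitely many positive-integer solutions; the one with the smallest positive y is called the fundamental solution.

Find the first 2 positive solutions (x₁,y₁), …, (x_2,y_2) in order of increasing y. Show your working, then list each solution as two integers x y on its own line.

11663 756
272051137 17634456

√238 → a₀=15, period (2,2,1,14,1,2,2,30); ℓ=8 even so k=7
step 0: (15, 1)  from 15·(1,0) + (0,1)
…
step 6: (4983, 323)  from 2·(1697,110) + (1589,103)
step 7: (11663, 756)  from 2·(4983,323) + (1697,110)
→ (11663, 756).  Check: 11663²=136025569, 238·756²=136025568, difference 1.
n=2: (11663,756)∘(11663,756) = (11663·11663+238·756·756, 11663·756+756·11663) = (272051137,17634456)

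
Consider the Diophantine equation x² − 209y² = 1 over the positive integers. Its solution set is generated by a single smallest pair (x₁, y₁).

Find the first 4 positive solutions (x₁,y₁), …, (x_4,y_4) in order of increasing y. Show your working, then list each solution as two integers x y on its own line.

√209 = [14; 2,5,3,2,3,5,2,28, …], period ℓ=8 (even) → k=7
step 0: (14, 1)  from 14·(1,0) + (0,1)
step 1: (29, 2)  from 2·(14,1) + (1,0)
step 2: (159, 11)  from 5·(29,2) + (14,1)
step 3: (506, 35)  from 3·(159,11) + (29,2)
step 4: (1171, 81)  from 2·(506,35) + (159,11)
step 5: (4019, 278)  from 3·(1171,81) + (506,35)
step 6: (21266, 1471)  from 5·(4019,278) + (1171,81)
step 7: (46551, 3220)  from 2·(21266,1471) + (4019,278)
→ (46551, 3220).  Check: 46551²=2166995601, 209·3220²=2166995600, difference 1.
n=2: (46551,3220)∘(46551,3220) = (46551·46551+209·3220·3220, 46551·3220+3220·46551) = (4333991201,299788440)
n=3: (4333991201,299788440)∘(46551,3220) = (46551·4333991201+209·3220·299788440, 46551·299788440+3220·4333991201) = (403503248748951,27910903337660)
n=4: (403503248748951,27910903337660)∘(46551,3220) = (46551·403503248748951+209·3220·27910903337660, 46551·27910903337660+3220·403503248748951) = (37566959460690844801,2598560922243032880)

46551 3220
4333991201 299788440
403503248748951 27910903337660
37566959460690844801 2598560922243032880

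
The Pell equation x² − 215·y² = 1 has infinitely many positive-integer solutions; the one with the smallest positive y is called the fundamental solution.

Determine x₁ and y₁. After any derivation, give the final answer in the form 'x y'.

[14; 1,1,1,28] for √215; ℓ=4 ⇒ convergent index 3
a_0=14:  p_0=14·1+0=14,  q_0=14·0+1=1
a_1=1:  p_1=1·14+1=15,  q_1=1·1+0=1
a_2=1:  p_2=1·15+14=29,  q_2=1·1+1=2
a_3=1:  p_3=1·29+15=44,  q_3=1·2+1=3
→ (44, 3).  Check: 44²=1936, 215·3²=1935, difference 1.

44 3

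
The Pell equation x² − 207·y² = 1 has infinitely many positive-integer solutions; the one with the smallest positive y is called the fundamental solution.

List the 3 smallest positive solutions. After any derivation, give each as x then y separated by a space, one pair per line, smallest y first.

[14; 2,1,1,2,1,1,2,28] for √207; ℓ=8 ⇒ convergent index 7
step 0: (14, 1)  from 14·(1,0) + (0,1)
step 1: (29, 2)  from 2·(14,1) + (1,0)
step 2: (43, 3)  from 1·(29,2) + (14,1)
step 3: (72, 5)  from 1·(43,3) + (29,2)
…
step 5: (259, 18)  from 1·(187,13) + (72,5)
step 6: (446, 31)  from 1·(259,18) + (187,13)
step 7: (1151, 80)  from 2·(446,31) + (259,18)
→ (1151, 80).  Check: 1151²=1324801, 207·80²=1324800, difference 1.
(1151+80√207)^2 = 2649601 + 184160√207
(1151+80√207)^3 = 6099380351 + 423936240√207

1151 80
2649601 184160
6099380351 423936240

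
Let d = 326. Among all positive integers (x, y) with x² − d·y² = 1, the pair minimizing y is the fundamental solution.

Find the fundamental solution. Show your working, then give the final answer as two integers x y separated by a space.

325 18

[18; 18,36] for √326; ℓ=2 ⇒ convergent index 1
k=0  a_k=18  p_k/q_k = 18/1
k=1  a_k=18  p_k/q_k = 325/18
fundamental: x₁=325, y₁=18  (since 105625 − 326·324 = 1)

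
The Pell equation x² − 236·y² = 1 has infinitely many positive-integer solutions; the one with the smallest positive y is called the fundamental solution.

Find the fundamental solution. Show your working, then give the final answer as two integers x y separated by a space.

561799 36570

√236 → a₀=15, period (2,1,3,5,1,6,1,5,3,1,2,30); ℓ=12 even so k=11
step 0: (15, 1)  from 15·(1,0) + (0,1)
step 1: (31, 2)  from 2·(15,1) + (1,0)
step 2: (46, 3)  from 1·(31,2) + (15,1)
step 3: (169, 11)  from 3·(46,3) + (31,2)
step 4: (891, 58)  from 5·(169,11) + (46,3)
step 5: (1060, 69)  from 1·(891,58) + (169,11)
…
step 7: (8311, 541)  from 1·(7251,472) + (1060,69)
step 8: (48806, 3177)  from 5·(8311,541) + (7251,472)
…
step 10: (203535, 13249)  from 1·(154729,10072) + (48806,3177)
step 11: (561799, 36570)  from 2·(203535,13249) + (154729,10072)
fundamental: x₁=561799, y₁=36570  (since 315618116401 − 236·1337364900 = 1)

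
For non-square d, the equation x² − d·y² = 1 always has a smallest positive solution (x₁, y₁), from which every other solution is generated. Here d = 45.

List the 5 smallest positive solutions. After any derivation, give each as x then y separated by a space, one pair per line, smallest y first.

√45 = [6; 1,2,2,2,1,12, …], period ℓ=6 (even) → k=5
k=0  a_k=6  p_k/q_k = 6/1
k=1  a_k=1  p_k/q_k = 7/1
k=2  a_k=2  p_k/q_k = 20/3
k=3  a_k=2  p_k/q_k = 47/7
k=4  a_k=2  p_k/q_k = 114/17
k=5  a_k=1  p_k/q_k = 161/24
fundamental: x₁=161, y₁=24  (since 25921 − 45·576 = 1)
(x_2, y_2) = (161·161 + 45·24·24, 161·24 + 24·161) = (51841, 7728)
(x_3, y_3) = (161·51841 + 45·24·7728, 161·7728 + 24·51841) = (16692641, 2488392)
(x_4, y_4) = (161·16692641 + 45·24·2488392, 161·2488392 + 24·16692641) = (5374978561, 801254496)
(x_5, y_5) = (161·5374978561 + 45·24·801254496, 161·801254496 + 24·5374978561) = (1730726404001, 258001459320)

161 24
51841 7728
16692641 2488392
5374978561 801254496
1730726404001 258001459320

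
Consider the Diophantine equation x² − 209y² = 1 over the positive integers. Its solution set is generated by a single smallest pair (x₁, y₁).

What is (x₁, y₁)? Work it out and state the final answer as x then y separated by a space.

d=209: √d = [14; 2,5,3,2,3,5,2,28] (ℓ=8, even), read p_7/q_7
step 0: (14, 1)  from 14·(1,0) + (0,1)
step 1: (29, 2)  from 2·(14,1) + (1,0)
step 2: (159, 11)  from 5·(29,2) + (14,1)
step 3: (506, 35)  from 3·(159,11) + (29,2)
…
step 6: (21266, 1471)  from 5·(4019,278) + (1171,81)
step 7: (46551, 3220)  from 2·(21266,1471) + (4019,278)
fundamental: x₁=46551, y₁=3220  (since 2166995601 − 209·10368400 = 1)

46551 3220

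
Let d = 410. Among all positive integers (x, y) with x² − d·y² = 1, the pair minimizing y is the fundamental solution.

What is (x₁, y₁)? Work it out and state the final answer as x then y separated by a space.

d=410: √d = [20; 4,40] (ℓ=2, even), read p_1/q_1
i=0: a=20 ⇒ p=20, q=1
i=1: a=4 ⇒ p=81, q=4
fundamental: x₁=81, y₁=4  (since 6561 − 410·16 = 1)

81 4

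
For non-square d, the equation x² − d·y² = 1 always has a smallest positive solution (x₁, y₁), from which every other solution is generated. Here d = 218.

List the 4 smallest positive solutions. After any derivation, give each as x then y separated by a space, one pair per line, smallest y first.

[14; 1,3,3,1,28] for √218; ℓ=5 ⇒ convergent index 9
a_0=14:  p_0=14·1+0=14,  q_0=14·0+1=1
…
a_4=1:  p_4=1·192+59=251,  q_4=1·13+4=17
…
a_6=1:  p_6=1·7220+251=7471,  q_6=1·489+17=506
…
a_8=3:  p_8=3·29633+7471=96370,  q_8=3·2007+506=6527
a_9=1:  p_9=1·96370+29633=126003,  q_9=1·6527+2007=8534
→ (126003, 8534).  Check: 126003²=15876756009, 218·8534²=15876756008, difference 1.
(x_2, y_2) = (126003·126003 + 218·8534·8534, 126003·8534 + 8534·126003) = (31753512017, 2150619204)
(x_3, y_3) = (126003·31753512017 + 218·8534·2150619204, 126003·2150619204 + 8534·31753512017) = (8002075549230099, 541968943114690)
(x_4, y_4) = (126003·8002075549230099 + 218·8534·541968943114690, 126003·541968943114690 + 8534·8002075549230099) = (2016571050827526816577, 136579425476409948936)

126003 8534
31753512017 2150619204
8002075549230099 541968943114690
2016571050827526816577 136579425476409948936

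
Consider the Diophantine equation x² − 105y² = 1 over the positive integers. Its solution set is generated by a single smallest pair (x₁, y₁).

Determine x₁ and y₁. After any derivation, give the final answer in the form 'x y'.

[10; 4,20] for √105; ℓ=2 ⇒ convergent index 1
a_0=10:  p_0=10·1+0=10,  q_0=10·0+1=1
a_1=4:  p_1=4·10+1=41,  q_1=4·1+0=4
fundamental: x₁=41, y₁=4  (since 1681 − 105·16 = 1)

41 4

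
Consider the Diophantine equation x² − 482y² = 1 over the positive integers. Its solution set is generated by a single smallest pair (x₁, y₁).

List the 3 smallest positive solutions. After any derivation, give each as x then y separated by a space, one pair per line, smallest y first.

483 22
466577 21252
450712899 20529410

[21; 1,20,1,42] for √482; ℓ=4 ⇒ convergent index 3
a_0=21:  p_0=21·1+0=21,  q_0=21·0+1=1
a_1=1:  p_1=1·21+1=22,  q_1=1·1+0=1
a_2=20:  p_2=20·22+21=461,  q_2=20·1+1=21
a_3=1:  p_3=1·461+22=483,  q_3=1·21+1=22
fundamental: x₁=483, y₁=22  (since 233289 − 482·484 = 1)
n=2: (483,22)∘(483,22) = (483·483+482·22·22, 483·22+22·483) = (466577,21252)
n=3: (466577,21252)∘(483,22) = (483·466577+482·22·21252, 483·21252+22·466577) = (450712899,20529410)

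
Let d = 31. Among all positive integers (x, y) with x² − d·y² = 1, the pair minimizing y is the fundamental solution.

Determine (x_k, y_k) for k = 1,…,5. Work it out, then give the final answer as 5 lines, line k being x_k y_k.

1520 273
4620799 829920
14047227440 2522956527
42703566796801 7669787012160
129818829015047600 23316149994009873

√31 = [5; 1,1,3,5,3,1,1,10, …], period ℓ=8 (even) → k=7
k=0  a_k=5  p_k/q_k = 5/1
k=1  a_k=1  p_k/q_k = 6/1
k=2  a_k=1  p_k/q_k = 11/2
k=3  a_k=3  p_k/q_k = 39/7
k=4  a_k=5  p_k/q_k = 206/37
k=5  a_k=3  p_k/q_k = 657/118
k=6  a_k=1  p_k/q_k = 863/155
k=7  a_k=1  p_k/q_k = 1520/273
fundamental: x₁=1520, y₁=273  (since 2310400 − 31·74529 = 1)
(1520+273√31)^2 = 4620799 + 829920√31
(1520+273√31)^3 = 14047227440 + 2522956527√31
(1520+273√31)^4 = 42703566796801 + 7669787012160√31
(1520+273√31)^5 = 129818829015047600 + 23316149994009873√31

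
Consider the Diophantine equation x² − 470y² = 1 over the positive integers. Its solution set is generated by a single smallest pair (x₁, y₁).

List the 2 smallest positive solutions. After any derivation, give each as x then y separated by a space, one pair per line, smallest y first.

d=470: √d = [21; 1,2,8,2,1,42] (ℓ=6, even), read p_5/q_5
i=0: a=21 ⇒ p=21, q=1
i=1: a=1 ⇒ p=22, q=1
i=2: a=2 ⇒ p=65, q=3
…
i=4: a=2 ⇒ p=1149, q=53
i=5: a=1 ⇒ p=1691, q=78
fundamental: x₁=1691, y₁=78  (since 2859481 − 470·6084 = 1)
(1691+78√470)^2 = 5718961 + 263796√470

1691 78
5718961 263796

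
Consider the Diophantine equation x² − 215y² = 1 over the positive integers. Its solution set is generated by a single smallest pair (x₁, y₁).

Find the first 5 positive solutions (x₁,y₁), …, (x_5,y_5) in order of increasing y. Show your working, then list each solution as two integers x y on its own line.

[14; 1,1,1,28] for √215; ℓ=4 ⇒ convergent index 3
a_0=14:  p_0=14·1+0=14,  q_0=14·0+1=1
…
a_2=1:  p_2=1·15+14=29,  q_2=1·1+1=2
a_3=1:  p_3=1·29+15=44,  q_3=1·2+1=3
→ (44, 3).  Check: 44²=1936, 215·3²=1935, difference 1.
n=2: (44,3)∘(44,3) = (44·44+215·3·3, 44·3+3·44) = (3871,264)
n=3: (3871,264)∘(44,3) = (44·3871+215·3·264, 44·264+3·3871) = (340604,23229)
n=4: (340604,23229)∘(44,3) = (44·340604+215·3·23229, 44·23229+3·340604) = (29969281,2043888)
n=5: (29969281,2043888)∘(44,3) = (44·29969281+215·3·2043888, 44·2043888+3·29969281) = (2636956124,179838915)

44 3
3871 264
340604 23229
29969281 2043888
2636956124 179838915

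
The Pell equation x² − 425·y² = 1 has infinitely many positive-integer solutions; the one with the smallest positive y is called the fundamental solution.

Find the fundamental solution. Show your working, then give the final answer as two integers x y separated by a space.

143649 6968

√425 = [20; 1,1,1,1,1,1,40, …], period ℓ=7 (odd) → k=13
i=0: a=20 ⇒ p=20, q=1
i=1: a=1 ⇒ p=21, q=1
…
i=4: a=1 ⇒ p=103, q=5
…
i=6: a=1 ⇒ p=268, q=13
i=7: a=40 ⇒ p=10885, q=528
…
i=11: a=1 ⇒ p=55229, q=2679
i=12: a=1 ⇒ p=88420, q=4289
i=13: a=1 ⇒ p=143649, q=6968
(x₁, y₁) = (143649, 6968);  143649² − 425·6968² = 1 ✓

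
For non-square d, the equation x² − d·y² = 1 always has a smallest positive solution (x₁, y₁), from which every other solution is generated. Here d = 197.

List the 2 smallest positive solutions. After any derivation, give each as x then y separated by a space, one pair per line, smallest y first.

393 28
308897 22008

√197 = [14; 28, …], period ℓ=1 (odd) → k=1
i=0: a=14 ⇒ p=14, q=1
i=1: a=28 ⇒ p=393, q=28
→ (393, 28).  Check: 393²=154449, 197·28²=154448, difference 1.
n=2: (393,28)∘(393,28) = (393·393+197·28·28, 393·28+28·393) = (308897,22008)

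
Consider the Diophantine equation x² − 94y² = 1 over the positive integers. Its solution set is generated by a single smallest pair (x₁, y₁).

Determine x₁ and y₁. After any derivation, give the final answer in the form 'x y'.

2143295 221064

[9; 1,2,3,1,1,…,2,1,18] for √94; ℓ=16 ⇒ convergent index 15
k=0  a_k=9  p_k/q_k = 9/1
…
k=3  a_k=3  p_k/q_k = 97/10
…
k=6  a_k=5  p_k/q_k = 1241/128
…
k=12  a_k=1  p_k/q_k = 184493/19029
…
k=14  a_k=2  p_k/q_k = 1490361/153719
k=15  a_k=1  p_k/q_k = 2143295/221064
fundamental: x₁=2143295, y₁=221064  (since 4593713457025 − 94·48869292096 = 1)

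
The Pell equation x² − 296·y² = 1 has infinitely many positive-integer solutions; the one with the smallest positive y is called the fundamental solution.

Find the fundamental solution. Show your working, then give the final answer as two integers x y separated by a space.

[17; 4,1,7,1,4,34] for √296; ℓ=6 ⇒ convergent index 5
i=0: a=17 ⇒ p=17, q=1
…
i=4: a=1 ⇒ p=757, q=44
i=5: a=4 ⇒ p=3699, q=215
(x₁, y₁) = (3699, 215);  3699² − 296·215² = 1 ✓

3699 215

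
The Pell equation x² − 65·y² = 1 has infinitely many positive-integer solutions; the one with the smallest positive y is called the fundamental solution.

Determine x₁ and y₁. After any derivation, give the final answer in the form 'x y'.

√65 → a₀=8, period (16); ℓ=1 odd so k=1
a_0=8:  p_0=8·1+0=8,  q_0=8·0+1=1
a_1=16:  p_1=16·8+1=129,  q_1=16·1+0=16
fundamental: x₁=129, y₁=16  (since 16641 − 65·256 = 1)

129 16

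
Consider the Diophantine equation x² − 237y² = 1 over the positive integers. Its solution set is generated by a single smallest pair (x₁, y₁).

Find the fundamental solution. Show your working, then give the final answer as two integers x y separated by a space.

228151 14820

√237 → a₀=15, period (2,1,1,7,10,7,1,1,2,30); ℓ=10 even so k=9
step 0: (15, 1)  from 15·(1,0) + (0,1)
step 1: (31, 2)  from 2·(15,1) + (1,0)
…
step 5: (5927, 385)  from 10·(585,38) + (77,5)
…
step 7: (48001, 3118)  from 1·(42074,2733) + (5927,385)
step 8: (90075, 5851)  from 1·(48001,3118) + (42074,2733)
step 9: (228151, 14820)  from 2·(90075,5851) + (48001,3118)
fundamental: x₁=228151, y₁=14820  (since 52052878801 − 237·219632400 = 1)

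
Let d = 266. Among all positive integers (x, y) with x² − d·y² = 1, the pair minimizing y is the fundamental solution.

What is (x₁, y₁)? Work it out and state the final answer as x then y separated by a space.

685 42

√266 → a₀=16, period (3,4,3,32); ℓ=4 even so k=3
a_0=16:  p_0=16·1+0=16,  q_0=16·0+1=1
a_1=3:  p_1=3·16+1=49,  q_1=3·1+0=3
a_2=4:  p_2=4·49+16=212,  q_2=4·3+1=13
a_3=3:  p_3=3·212+49=685,  q_3=3·13+3=42
→ (685, 42).  Check: 685²=469225, 266·42²=469224, difference 1.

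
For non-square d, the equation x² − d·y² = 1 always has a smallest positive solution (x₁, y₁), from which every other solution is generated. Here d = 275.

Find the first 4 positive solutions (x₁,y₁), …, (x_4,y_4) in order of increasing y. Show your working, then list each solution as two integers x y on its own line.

[16; 1,1,2,1,1,32] for √275; ℓ=6 ⇒ convergent index 5
i=0: a=16 ⇒ p=16, q=1
…
i=2: a=1 ⇒ p=33, q=2
i=3: a=2 ⇒ p=83, q=5
i=4: a=1 ⇒ p=116, q=7
i=5: a=1 ⇒ p=199, q=12
fundamental: x₁=199, y₁=12  (since 39601 − 275·144 = 1)
(x_2, y_2) = (199·199 + 275·12·12, 199·12 + 12·199) = (79201, 4776)
(x_3, y_3) = (199·79201 + 275·12·4776, 199·4776 + 12·79201) = (31521799, 1900836)
(x_4, y_4) = (199·31521799 + 275·12·1900836, 199·1900836 + 12·31521799) = (12545596801, 756527952)

199 12
79201 4776
31521799 1900836
12545596801 756527952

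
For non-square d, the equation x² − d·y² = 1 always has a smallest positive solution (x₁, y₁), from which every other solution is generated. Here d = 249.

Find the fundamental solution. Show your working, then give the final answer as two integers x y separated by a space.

8553815 542076

d=249: √d = [15; 1,3,1,1,5,…,3,1,30] (ℓ=16, even), read p_15/q_15
i=0: a=15 ⇒ p=15, q=1
i=1: a=1 ⇒ p=16, q=1
i=2: a=3 ⇒ p=63, q=4
i=3: a=1 ⇒ p=79, q=5
i=4: a=1 ⇒ p=142, q=9
i=5: a=5 ⇒ p=789, q=50
…
i=7: a=3 ⇒ p=3582, q=227
i=8: a=10 ⇒ p=36751, q=2329
i=9: a=3 ⇒ p=113835, q=7214
…
i=11: a=5 ⇒ p=866765, q=54929
…
i=14: a=3 ⇒ p=6669699, q=422675
i=15: a=1 ⇒ p=8553815, q=542076
(x₁, y₁) = (8553815, 542076);  8553815² − 249·542076² = 1 ✓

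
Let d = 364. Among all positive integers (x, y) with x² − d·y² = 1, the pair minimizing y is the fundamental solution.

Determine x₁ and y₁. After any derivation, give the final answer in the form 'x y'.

4954951 259710

√364 = [19; 12,1,2,3,1,8,1,3,2,1,12,38, …], period ℓ=12 (even) → k=11
i=0: a=19 ⇒ p=19, q=1
…
i=4: a=3 ⇒ p=2423, q=127
i=5: a=1 ⇒ p=3148, q=165
…
i=7: a=1 ⇒ p=30755, q=1612
i=8: a=3 ⇒ p=119872, q=6283
…
i=10: a=1 ⇒ p=390371, q=20461
i=11: a=12 ⇒ p=4954951, q=259710
→ (4954951, 259710).  Check: 4954951²=24551539412401, 364·259710²=24551539412400, difference 1.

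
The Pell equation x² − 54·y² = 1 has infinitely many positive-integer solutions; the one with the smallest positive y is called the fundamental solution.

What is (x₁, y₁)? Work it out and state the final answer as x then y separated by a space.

√54 = [7; 2,1,6,1,2,14, …], period ℓ=6 (even) → k=5
k=0  a_k=7  p_k/q_k = 7/1
…
k=2  a_k=1  p_k/q_k = 22/3
k=3  a_k=6  p_k/q_k = 147/20
k=4  a_k=1  p_k/q_k = 169/23
k=5  a_k=2  p_k/q_k = 485/66
→ (485, 66).  Check: 485²=235225, 54·66²=235224, difference 1.

485 66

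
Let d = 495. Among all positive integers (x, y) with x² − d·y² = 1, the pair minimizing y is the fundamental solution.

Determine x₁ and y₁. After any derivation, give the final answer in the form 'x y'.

d=495: √d = [22; 4,44] (ℓ=2, even), read p_1/q_1
i=0: a=22 ⇒ p=22, q=1
i=1: a=4 ⇒ p=89, q=4
→ (89, 4).  Check: 89²=7921, 495·4²=7920, difference 1.

89 4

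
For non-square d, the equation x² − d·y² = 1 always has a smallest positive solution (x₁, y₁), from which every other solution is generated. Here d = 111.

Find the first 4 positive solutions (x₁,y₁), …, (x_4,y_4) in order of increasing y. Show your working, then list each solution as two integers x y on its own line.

d=111: √d = [10; 1,1,6,1,1,20] (ℓ=6, even), read p_5/q_5
i=0: a=10 ⇒ p=10, q=1
i=1: a=1 ⇒ p=11, q=1
i=2: a=1 ⇒ p=21, q=2
i=3: a=6 ⇒ p=137, q=13
i=4: a=1 ⇒ p=158, q=15
i=5: a=1 ⇒ p=295, q=28
→ (295, 28).  Check: 295²=87025, 111·28²=87024, difference 1.
n=2: (295,28)∘(295,28) = (295·295+111·28·28, 295·28+28·295) = (174049,16520)
n=3: (174049,16520)∘(295,28) = (295·174049+111·28·16520, 295·16520+28·174049) = (102688615,9746772)
n=4: (102688615,9746772)∘(295,28) = (295·102688615+111·28·9746772, 295·9746772+28·102688615) = (60586108801,5750578960)

295 28
174049 16520
102688615 9746772
60586108801 5750578960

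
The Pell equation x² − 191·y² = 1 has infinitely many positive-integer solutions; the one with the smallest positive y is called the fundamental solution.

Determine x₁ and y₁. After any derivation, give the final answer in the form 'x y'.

√191 → a₀=13, period (1,4,1,1,3,…,4,1,26); ℓ=16 even so k=15
step 0: (13, 1)  from 13·(1,0) + (0,1)
step 1: (14, 1)  from 1·(13,1) + (1,0)
step 2: (69, 5)  from 4·(14,1) + (13,1)
…
step 4: (152, 11)  from 1·(83,6) + (69,5)
…
step 6: (1230, 89)  from 2·(539,39) + (152,11)
…
step 14: (7377553, 533821)  from 4·(1616447,116962) + (911765,65973)
step 15: (8994000, 650783)  from 1·(7377553,533821) + (1616447,116962)
→ (8994000, 650783).  Check: 8994000²=80892036000000, 191·650783²=80892035999999, difference 1.

8994000 650783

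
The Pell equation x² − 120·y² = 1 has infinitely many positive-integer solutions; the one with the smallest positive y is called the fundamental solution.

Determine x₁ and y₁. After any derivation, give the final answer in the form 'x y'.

√120 = [10; 1,20, …], period ℓ=2 (even) → k=1
i=0: a=10 ⇒ p=10, q=1
i=1: a=1 ⇒ p=11, q=1
→ (11, 1).  Check: 11²=121, 120·1²=120, difference 1.

11 1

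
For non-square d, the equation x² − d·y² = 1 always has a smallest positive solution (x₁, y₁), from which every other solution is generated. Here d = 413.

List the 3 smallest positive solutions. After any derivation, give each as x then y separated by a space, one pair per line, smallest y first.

113399 5580
25718666401 1265532840
5832942102300599 287020317040740

d=413: √d = [20; 3,9,1,4,1,9,3,40] (ℓ=8, even), read p_7/q_7
k=0  a_k=20  p_k/q_k = 20/1
k=1  a_k=3  p_k/q_k = 61/3
k=2  a_k=9  p_k/q_k = 569/28
k=3  a_k=1  p_k/q_k = 630/31
…
k=5  a_k=1  p_k/q_k = 3719/183
k=6  a_k=9  p_k/q_k = 36560/1799
k=7  a_k=3  p_k/q_k = 113399/5580
fundamental: x₁=113399, y₁=5580  (since 12859333201 − 413·31136400 = 1)
k=2:  x_2 = 113399·113399+413·5580·5580 = 25718666401,  y_2 = 113399·5580+5580·113399 = 1265532840
k=3:  x_3 = 113399·25718666401+413·5580·1265532840 = 5832942102300599,  y_3 = 113399·1265532840+5580·25718666401 = 287020317040740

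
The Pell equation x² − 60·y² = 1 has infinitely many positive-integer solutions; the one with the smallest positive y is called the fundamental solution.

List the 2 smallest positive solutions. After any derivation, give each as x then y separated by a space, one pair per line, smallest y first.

31 4
1921 248

[7; 1,2,1,14] for √60; ℓ=4 ⇒ convergent index 3
step 0: (7, 1)  from 7·(1,0) + (0,1)
step 1: (8, 1)  from 1·(7,1) + (1,0)
step 2: (23, 3)  from 2·(8,1) + (7,1)
step 3: (31, 4)  from 1·(23,3) + (8,1)
(x₁, y₁) = (31, 4);  31² − 60·4² = 1 ✓
n=2: (31,4)∘(31,4) = (31·31+60·4·4, 31·4+4·31) = (1921,248)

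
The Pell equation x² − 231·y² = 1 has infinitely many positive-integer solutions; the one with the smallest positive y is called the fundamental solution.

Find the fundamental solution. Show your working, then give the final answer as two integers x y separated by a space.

76 5

√231 = [15; 5,30, …], period ℓ=2 (even) → k=1
k=0  a_k=15  p_k/q_k = 15/1
k=1  a_k=5  p_k/q_k = 76/5
→ (76, 5).  Check: 76²=5776, 231·5²=5775, difference 1.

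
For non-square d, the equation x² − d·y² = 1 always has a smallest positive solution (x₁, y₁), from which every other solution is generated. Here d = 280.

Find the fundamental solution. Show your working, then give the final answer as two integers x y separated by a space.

251 15

[16; 1,2,1,2,1,32] for √280; ℓ=6 ⇒ convergent index 5
a_0=16:  p_0=16·1+0=16,  q_0=16·0+1=1
a_1=1:  p_1=1·16+1=17,  q_1=1·1+0=1
a_2=2:  p_2=2·17+16=50,  q_2=2·1+1=3
a_3=1:  p_3=1·50+17=67,  q_3=1·3+1=4
a_4=2:  p_4=2·67+50=184,  q_4=2·4+3=11
a_5=1:  p_5=1·184+67=251,  q_5=1·11+4=15
(x₁, y₁) = (251, 15);  251² − 280·15² = 1 ✓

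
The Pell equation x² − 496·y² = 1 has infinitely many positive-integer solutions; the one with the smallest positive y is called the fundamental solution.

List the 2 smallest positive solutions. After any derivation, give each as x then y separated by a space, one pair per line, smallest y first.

d=496: √d = [22; 3,1,2,4,1,…,1,3,44] (ℓ=16, even), read p_15/q_15
a_0=22:  p_0=22·1+0=22,  q_0=22·0+1=1
a_1=3:  p_1=3·22+1=67,  q_1=3·1+0=3
…
a_3=2:  p_3=2·89+67=245,  q_3=2·4+3=11
…
a_5=1:  p_5=1·1069+245=1314,  q_5=1·48+11=59
a_6=1:  p_6=1·1314+1069=2383,  q_6=1·59+48=107
…
a_8=2:  p_8=2·6080+2383=14543,  q_8=2·273+107=653
a_9=2:  p_9=2·14543+6080=35166,  q_9=2·653+273=1579
…
a_14=1:  p_14=1·863293+389209=1252502,  q_14=1·38763+17476=56239
a_15=3:  p_15=3·1252502+863293=4620799,  q_15=3·56239+38763=207480
fundamental: x₁=4620799, y₁=207480  (since 21351783398401 − 496·43047950400 = 1)
n=2: (4620799,207480)∘(4620799,207480) = (4620799·4620799+496·207480·207480, 4620799·207480+207480·4620799) = (42703566796801,1917446753040)

4620799 207480
42703566796801 1917446753040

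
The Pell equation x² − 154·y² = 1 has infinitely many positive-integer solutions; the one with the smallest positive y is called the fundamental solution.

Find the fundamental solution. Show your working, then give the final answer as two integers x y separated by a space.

[12; 2,2,3,1,2,1,3,2,2,24] for √154; ℓ=10 ⇒ convergent index 9
i=0: a=12 ⇒ p=12, q=1
…
i=2: a=2 ⇒ p=62, q=5
i=3: a=3 ⇒ p=211, q=17
i=4: a=1 ⇒ p=273, q=22
i=5: a=2 ⇒ p=757, q=61
…
i=8: a=2 ⇒ p=8724, q=703
i=9: a=2 ⇒ p=21295, q=1716
fundamental: x₁=21295, y₁=1716  (since 453477025 − 154·2944656 = 1)

21295 1716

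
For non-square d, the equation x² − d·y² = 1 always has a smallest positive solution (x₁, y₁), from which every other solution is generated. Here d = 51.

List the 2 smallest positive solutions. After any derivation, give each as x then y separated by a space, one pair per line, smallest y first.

[7; 7,14] for √51; ℓ=2 ⇒ convergent index 1
a_0=7:  p_0=7·1+0=7,  q_0=7·0+1=1
a_1=7:  p_1=7·7+1=50,  q_1=7·1+0=7
(x₁, y₁) = (50, 7);  50² − 51·7² = 1 ✓
(x_2, y_2) = (50·50 + 51·7·7, 50·7 + 7·50) = (4999, 700)

50 7
4999 700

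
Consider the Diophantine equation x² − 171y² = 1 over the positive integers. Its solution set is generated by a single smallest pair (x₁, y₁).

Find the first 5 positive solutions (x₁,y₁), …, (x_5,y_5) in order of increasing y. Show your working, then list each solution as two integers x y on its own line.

d=171: √d = [13; 13,26] (ℓ=2, even), read p_1/q_1
a_0=13:  p_0=13·1+0=13,  q_0=13·0+1=1
a_1=13:  p_1=13·13+1=170,  q_1=13·1+0=13
→ (170, 13).  Check: 170²=28900, 171·13²=28899, difference 1.
(170+13√171)^2 = 57799 + 4420√171
(170+13√171)^3 = 19651490 + 1502787√171
(170+13√171)^4 = 6681448801 + 510943160√171
(170+13√171)^5 = 2271672940850 + 173719171613√171

170 13
57799 4420
19651490 1502787
6681448801 510943160
2271672940850 173719171613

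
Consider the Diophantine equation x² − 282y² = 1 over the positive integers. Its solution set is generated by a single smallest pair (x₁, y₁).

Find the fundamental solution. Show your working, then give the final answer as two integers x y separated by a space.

[16; 1,3,1,4,1,3,1,32] for √282; ℓ=8 ⇒ convergent index 7
a_0=16:  p_0=16·1+0=16,  q_0=16·0+1=1
a_1=1:  p_1=1·16+1=17,  q_1=1·1+0=1
…
a_3=1:  p_3=1·67+17=84,  q_3=1·4+1=5
a_4=4:  p_4=4·84+67=403,  q_4=4·5+4=24
a_5=1:  p_5=1·403+84=487,  q_5=1·24+5=29
a_6=3:  p_6=3·487+403=1864,  q_6=3·29+24=111
a_7=1:  p_7=1·1864+487=2351,  q_7=1·111+29=140
→ (2351, 140).  Check: 2351²=5527201, 282·140²=5527200, difference 1.

2351 140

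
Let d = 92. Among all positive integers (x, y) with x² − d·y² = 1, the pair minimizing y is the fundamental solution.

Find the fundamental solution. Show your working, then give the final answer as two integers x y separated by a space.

[9; 1,1,2,4,2,1,1,18] for √92; ℓ=8 ⇒ convergent index 7
i=0: a=9 ⇒ p=9, q=1
i=1: a=1 ⇒ p=10, q=1
…
i=3: a=2 ⇒ p=48, q=5
i=4: a=4 ⇒ p=211, q=22
i=5: a=2 ⇒ p=470, q=49
i=6: a=1 ⇒ p=681, q=71
i=7: a=1 ⇒ p=1151, q=120
→ (1151, 120).  Check: 1151²=1324801, 92·120²=1324800, difference 1.

1151 120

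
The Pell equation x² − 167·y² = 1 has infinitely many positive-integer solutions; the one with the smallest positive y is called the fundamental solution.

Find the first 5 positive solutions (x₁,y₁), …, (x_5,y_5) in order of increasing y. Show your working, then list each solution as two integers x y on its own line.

[12; 1,11,1,24] for √167; ℓ=4 ⇒ convergent index 3
k=0  a_k=12  p_k/q_k = 12/1
…
k=2  a_k=11  p_k/q_k = 155/12
k=3  a_k=1  p_k/q_k = 168/13
fundamental: x₁=168, y₁=13  (since 28224 − 167·169 = 1)
(168+13√167)^2 = 56447 + 4368√167
(168+13√167)^3 = 18966024 + 1467635√167
(168+13√167)^4 = 6372527617 + 493120992√167
(168+13√167)^5 = 2141150313288 + 165687185677√167

168 13
56447 4368
18966024 1467635
6372527617 493120992
2141150313288 165687185677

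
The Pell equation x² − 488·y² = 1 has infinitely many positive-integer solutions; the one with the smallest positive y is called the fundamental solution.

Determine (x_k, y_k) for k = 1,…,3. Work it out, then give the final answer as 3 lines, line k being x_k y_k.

√488 = [22; 11,44, …], period ℓ=2 (even) → k=1
k=0  a_k=22  p_k/q_k = 22/1
k=1  a_k=11  p_k/q_k = 243/11
(x₁, y₁) = (243, 11);  243² − 488·11² = 1 ✓
k=2:  x_2 = 243·243+488·11·11 = 118097,  y_2 = 243·11+11·243 = 5346
k=3:  x_3 = 243·118097+488·11·5346 = 57394899,  y_3 = 243·5346+11·118097 = 2598145

243 11
118097 5346
57394899 2598145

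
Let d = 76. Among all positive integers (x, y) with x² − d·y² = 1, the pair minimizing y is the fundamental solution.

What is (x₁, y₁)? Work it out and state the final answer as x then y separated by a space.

57799 6630

[8; 1,2,1,1,5,4,5,1,1,2,1,16] for √76; ℓ=12 ⇒ convergent index 11
k=0  a_k=8  p_k/q_k = 8/1
k=1  a_k=1  p_k/q_k = 9/1
…
k=5  a_k=5  p_k/q_k = 340/39
k=6  a_k=4  p_k/q_k = 1421/163
k=7  a_k=5  p_k/q_k = 7445/854
…
k=10  a_k=2  p_k/q_k = 41488/4759
k=11  a_k=1  p_k/q_k = 57799/6630
→ (57799, 6630).  Check: 57799²=3340724401, 76·6630²=3340724400, difference 1.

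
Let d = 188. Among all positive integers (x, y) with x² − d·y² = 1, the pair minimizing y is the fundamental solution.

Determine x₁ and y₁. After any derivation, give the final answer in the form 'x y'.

4607 336

√188 = [13; 1,2,2,6,2,2,1,26, …], period ℓ=8 (even) → k=7
a_0=13:  p_0=13·1+0=13,  q_0=13·0+1=1
…
a_4=6:  p_4=6·96+41=617,  q_4=6·7+3=45
…
a_6=2:  p_6=2·1330+617=3277,  q_6=2·97+45=239
a_7=1:  p_7=1·3277+1330=4607,  q_7=1·239+97=336
(x₁, y₁) = (4607, 336);  4607² − 188·336² = 1 ✓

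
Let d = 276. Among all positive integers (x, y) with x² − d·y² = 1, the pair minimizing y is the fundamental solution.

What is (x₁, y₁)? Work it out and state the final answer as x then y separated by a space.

√276 = [16; 1,1,1,1,2,2,2,1,1,1,1,32, …], period ℓ=12 (even) → k=11
step 0: (16, 1)  from 16·(1,0) + (0,1)
step 1: (17, 1)  from 1·(16,1) + (1,0)
step 2: (33, 2)  from 1·(17,1) + (16,1)
step 3: (50, 3)  from 1·(33,2) + (17,1)
…
step 5: (216, 13)  from 2·(83,5) + (50,3)
step 6: (515, 31)  from 2·(216,13) + (83,5)
step 7: (1246, 75)  from 2·(515,31) + (216,13)
step 8: (1761, 106)  from 1·(1246,75) + (515,31)
step 9: (3007, 181)  from 1·(1761,106) + (1246,75)
step 10: (4768, 287)  from 1·(3007,181) + (1761,106)
step 11: (7775, 468)  from 1·(4768,287) + (3007,181)
(x₁, y₁) = (7775, 468);  7775² − 276·468² = 1 ✓

7775 468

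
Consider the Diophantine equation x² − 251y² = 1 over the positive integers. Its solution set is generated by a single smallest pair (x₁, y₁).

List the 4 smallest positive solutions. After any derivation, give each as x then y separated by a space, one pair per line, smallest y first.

3674890 231957
27009633024199 1704832919460
198514860608593651330 12530146894788486843
1459040552203802437039183201 92093823044376819996025080

d=251: √d = [15; 1,5,2,1,2,…,5,1,30] (ℓ=14, even), read p_13/q_13
step 0: (15, 1)  from 15·(1,0) + (0,1)
…
step 3: (206, 13)  from 2·(95,6) + (16,1)
…
step 8: (61043, 3853)  from 2·(29563,1866) + (1917,121)
step 9: (151649, 9572)  from 2·(61043,3853) + (29563,1866)
step 10: (212692, 13425)  from 1·(151649,9572) + (61043,3853)
…
step 12: (3097857, 195535)  from 5·(577033,36422) + (212692,13425)
step 13: (3674890, 231957)  from 1·(3097857,195535) + (577033,36422)
(x₁, y₁) = (3674890, 231957);  3674890² − 251·231957² = 1 ✓
(3674890+231957√251)^2 = 27009633024199 + 1704832919460√251
(3674890+231957√251)^3 = 198514860608593651330 + 12530146894788486843√251
(3674890+231957√251)^4 = 1459040552203802437039183201 + 92093823044376819996025080√251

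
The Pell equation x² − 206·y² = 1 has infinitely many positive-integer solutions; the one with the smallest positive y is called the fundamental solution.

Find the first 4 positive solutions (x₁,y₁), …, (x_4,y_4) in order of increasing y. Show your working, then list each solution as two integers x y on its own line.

d=206: √d = [14; 2,1,5,14,5,1,2,28] (ℓ=8, even), read p_7/q_7
k=0  a_k=14  p_k/q_k = 14/1
k=1  a_k=2  p_k/q_k = 29/2
k=2  a_k=1  p_k/q_k = 43/3
k=3  a_k=5  p_k/q_k = 244/17
k=4  a_k=14  p_k/q_k = 3459/241
k=5  a_k=5  p_k/q_k = 17539/1222
k=6  a_k=1  p_k/q_k = 20998/1463
k=7  a_k=2  p_k/q_k = 59535/4148
fundamental: x₁=59535, y₁=4148  (since 3544416225 − 206·17205904 = 1)
n=2: (59535,4148)∘(59535,4148) = (59535·59535+206·4148·4148, 59535·4148+4148·59535) = (7088832449,493902360)
n=3: (7088832449,493902360)∘(59535,4148) = (59535·7088832449+206·4148·493902360, 59535·493902360+4148·7088832449) = (844067279642895,58808954001052)
n=4: (844067279642895,58808954001052)∘(59535,4148) = (59535·844067279642895+206·4148·58808954001052, 59535·58808954001052+4148·844067279642895) = (100503090979990675201,7002382152411359280)

59535 4148
7088832449 493902360
844067279642895 58808954001052
100503090979990675201 7002382152411359280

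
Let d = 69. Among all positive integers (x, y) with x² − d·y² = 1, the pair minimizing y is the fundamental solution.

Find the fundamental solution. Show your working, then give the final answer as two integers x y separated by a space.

d=69: √d = [8; 3,3,1,4,1,3,3,16] (ℓ=8, even), read p_7/q_7
i=0: a=8 ⇒ p=8, q=1
i=1: a=3 ⇒ p=25, q=3
…
i=5: a=1 ⇒ p=623, q=75
i=6: a=3 ⇒ p=2384, q=287
i=7: a=3 ⇒ p=7775, q=936
→ (7775, 936).  Check: 7775²=60450625, 69·936²=60450624, difference 1.

7775 936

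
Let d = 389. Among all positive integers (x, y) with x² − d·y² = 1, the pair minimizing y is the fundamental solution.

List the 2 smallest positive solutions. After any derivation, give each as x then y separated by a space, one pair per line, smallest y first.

3287049 166660
21609382256801 1095639172680

√389 = [19; 1,2,1,1,1,1,2,1,38, …], period ℓ=9 (odd) → k=17
step 0: (19, 1)  from 19·(1,0) + (0,1)
step 1: (20, 1)  from 1·(19,1) + (1,0)
step 2: (59, 3)  from 2·(20,1) + (19,1)
step 3: (79, 4)  from 1·(59,3) + (20,1)
step 4: (138, 7)  from 1·(79,4) + (59,3)
step 5: (217, 11)  from 1·(138,7) + (79,4)
step 6: (355, 18)  from 1·(217,11) + (138,7)
step 7: (927, 47)  from 2·(355,18) + (217,11)
…
step 9: (49643, 2517)  from 38·(1282,65) + (927,47)
…
step 11: (151493, 7681)  from 2·(50925,2582) + (49643,2517)
step 12: (202418, 10263)  from 1·(151493,7681) + (50925,2582)
step 13: (353911, 17944)  from 1·(202418,10263) + (151493,7681)
step 14: (556329, 28207)  from 1·(353911,17944) + (202418,10263)
step 15: (910240, 46151)  from 1·(556329,28207) + (353911,17944)
step 16: (2376809, 120509)  from 2·(910240,46151) + (556329,28207)
step 17: (3287049, 166660)  from 1·(2376809,120509) + (910240,46151)
→ (3287049, 166660).  Check: 3287049²=10804691128401, 389·166660²=10804691128400, difference 1.
(3287049+166660√389)^2 = 21609382256801 + 1095639172680√389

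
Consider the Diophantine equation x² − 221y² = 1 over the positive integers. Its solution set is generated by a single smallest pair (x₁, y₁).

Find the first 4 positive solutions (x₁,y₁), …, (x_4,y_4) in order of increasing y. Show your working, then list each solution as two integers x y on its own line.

d=221: √d = [14; 1,6,2,6,1,28] (ℓ=6, even), read p_5/q_5
i=0: a=14 ⇒ p=14, q=1
…
i=3: a=2 ⇒ p=223, q=15
i=4: a=6 ⇒ p=1442, q=97
i=5: a=1 ⇒ p=1665, q=112
→ (1665, 112).  Check: 1665²=2772225, 221·112²=2772224, difference 1.
(x_2, y_2) = (1665·1665 + 221·112·112, 1665·112 + 112·1665) = (5544449, 372960)
(x_3, y_3) = (1665·5544449 + 221·112·372960, 1665·372960 + 112·5544449) = (18463013505, 1241956688)
(x_4, y_4) = (1665·18463013505 + 221·112·1241956688, 1665·1241956688 + 112·18463013505) = (61481829427201, 4135715398080)

1665 112
5544449 372960
18463013505 1241956688
61481829427201 4135715398080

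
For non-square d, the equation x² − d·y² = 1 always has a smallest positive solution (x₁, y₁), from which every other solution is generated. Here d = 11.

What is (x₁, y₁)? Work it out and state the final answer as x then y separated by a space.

√11 → a₀=3, period (3,6); ℓ=2 even so k=1
a_0=3:  p_0=3·1+0=3,  q_0=3·0+1=1
a_1=3:  p_1=3·3+1=10,  q_1=3·1+0=3
fundamental: x₁=10, y₁=3  (since 100 − 11·9 = 1)

10 3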